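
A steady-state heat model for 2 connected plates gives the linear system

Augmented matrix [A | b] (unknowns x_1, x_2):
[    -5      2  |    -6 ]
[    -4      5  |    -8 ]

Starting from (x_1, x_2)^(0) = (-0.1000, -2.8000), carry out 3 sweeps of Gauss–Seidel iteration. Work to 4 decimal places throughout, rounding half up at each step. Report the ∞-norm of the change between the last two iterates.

Iteration 1:
  x_1 = (-6 - (2)·-2.8000) / (-5) = 0.0800
  x_2 = (-8 - (-4)·0.0800) / (5) = -1.5360
Iteration 2:
  x_1 = (-6 - (2)·-1.5360) / (-5) = 0.5856
  x_2 = (-8 - (-4)·0.5856) / (5) = -1.1315
Iteration 3:
  x_1 = (-6 - (2)·-1.1315) / (-5) = 0.7474
  x_2 = (-8 - (-4)·0.7474) / (5) = -1.0021
Change: (0.1618, 0.1294) → max |·| = 0.1618

0.1618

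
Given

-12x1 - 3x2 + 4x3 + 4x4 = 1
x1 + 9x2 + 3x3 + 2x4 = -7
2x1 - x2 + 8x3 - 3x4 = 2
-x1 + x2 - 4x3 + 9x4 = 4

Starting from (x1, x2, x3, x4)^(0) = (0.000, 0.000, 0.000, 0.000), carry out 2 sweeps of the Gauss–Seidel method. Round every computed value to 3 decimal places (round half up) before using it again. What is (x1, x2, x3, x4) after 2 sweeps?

(0.367, -1.010, 0.256, 0.711)

Iteration 1:
  x1 = (1 - (-3)·0.000 - (4)·0.000 - (4)·0.000) / (-12) = -0.083
  x2 = (-7 - (1)·-0.083 - (3)·0.000 - (2)·0.000) / (9) = -0.769
  x3 = (2 - (2)·-0.083 - (-1)·-0.769 - (-3)·0.000) / (8) = 0.175
  x4 = (4 - (-1)·-0.083 - (1)·-0.769 - (-4)·0.175) / (9) = 0.598
Iteration 2:
  x1 = (1 - (-3)·-0.769 - (4)·0.175 - (4)·0.598) / (-12) = 0.367
  x2 = (-7 - (1)·0.367 - (3)·0.175 - (2)·0.598) / (9) = -1.010
  x3 = (2 - (2)·0.367 - (-1)·-1.010 - (-3)·0.598) / (8) = 0.256
  x4 = (4 - (-1)·0.367 - (1)·-1.010 - (-4)·0.256) / (9) = 0.711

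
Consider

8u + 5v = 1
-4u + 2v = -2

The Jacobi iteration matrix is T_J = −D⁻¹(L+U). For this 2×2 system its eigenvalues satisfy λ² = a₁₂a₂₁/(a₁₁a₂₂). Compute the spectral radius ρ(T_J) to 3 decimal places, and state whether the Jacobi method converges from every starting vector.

a₁₂a₂₁/(a₁₁a₂₂) = (5)·(-4) / ((8)·(2)) = -1.250000
ρ = √|-1.250000| = √1.250000 = 1.118
ρ > 1, so Jacobi diverges

1.118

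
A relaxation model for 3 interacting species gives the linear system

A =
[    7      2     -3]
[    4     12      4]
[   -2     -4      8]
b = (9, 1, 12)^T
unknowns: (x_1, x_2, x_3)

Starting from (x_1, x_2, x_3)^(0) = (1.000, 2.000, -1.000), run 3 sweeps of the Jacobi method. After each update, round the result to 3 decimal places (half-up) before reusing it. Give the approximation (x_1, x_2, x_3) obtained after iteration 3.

Iteration 1:
  x_1 = (9 - (2)·2.000 - (-3)·-1.000) / (7) = 0.286
  x_2 = (1 - (4)·1.000 - (4)·-1.000) / (12) = 0.083
  x_3 = (12 - (-2)·1.000 - (-4)·2.000) / (8) = 2.750
Iteration 2:
  x_1 = (9 - (2)·0.083 - (-3)·2.750) / (7) = 2.441
  x_2 = (1 - (4)·0.286 - (4)·2.750) / (12) = -0.929
  x_3 = (12 - (-2)·0.286 - (-4)·0.083) / (8) = 1.613
Iteration 3:
  x_1 = (9 - (2)·-0.929 - (-3)·1.613) / (7) = 2.242
  x_2 = (1 - (4)·2.441 - (4)·1.613) / (12) = -1.268
  x_3 = (12 - (-2)·2.441 - (-4)·-0.929) / (8) = 1.646

(2.242, -1.268, 1.646)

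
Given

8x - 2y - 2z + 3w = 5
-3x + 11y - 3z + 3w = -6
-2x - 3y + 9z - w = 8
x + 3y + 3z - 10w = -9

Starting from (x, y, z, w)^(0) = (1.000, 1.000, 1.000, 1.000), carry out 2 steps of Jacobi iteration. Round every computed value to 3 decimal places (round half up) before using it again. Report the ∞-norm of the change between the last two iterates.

Iteration 1:
  x = (5 - (-2)·1.000 - (-2)·1.000 - (3)·1.000) / (8) = 0.750
  y = (-6 - (-3)·1.000 - (-3)·1.000 - (3)·1.000) / (11) = -0.273
  z = (8 - (-2)·1.000 - (-3)·1.000 - (-1)·1.000) / (9) = 1.556
  w = (-9 - (1)·1.000 - (3)·1.000 - (3)·1.000) / (-10) = 1.600
Iteration 2:
  x = (5 - (-2)·-0.273 - (-2)·1.556 - (3)·1.600) / (8) = 0.346
  y = (-6 - (-3)·0.750 - (-3)·1.556 - (3)·1.600) / (11) = -0.353
  z = (8 - (-2)·0.750 - (-3)·-0.273 - (-1)·1.600) / (9) = 1.142
  w = (-9 - (1)·0.750 - (3)·-0.273 - (3)·1.556) / (-10) = 1.360
Change: (-0.404, -0.080, -0.414, -0.240) → max |·| = 0.414

0.414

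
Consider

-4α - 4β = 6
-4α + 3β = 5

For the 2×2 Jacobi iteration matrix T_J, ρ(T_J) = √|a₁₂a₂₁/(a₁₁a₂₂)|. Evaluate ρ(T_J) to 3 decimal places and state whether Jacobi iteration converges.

a₁₂a₂₁/(a₁₁a₂₂) = (-4)·(-4) / ((-4)·(3)) = -1.333333
ρ = √|-1.333333| = √1.333333 = 1.155
ρ > 1, so Jacobi diverges

1.155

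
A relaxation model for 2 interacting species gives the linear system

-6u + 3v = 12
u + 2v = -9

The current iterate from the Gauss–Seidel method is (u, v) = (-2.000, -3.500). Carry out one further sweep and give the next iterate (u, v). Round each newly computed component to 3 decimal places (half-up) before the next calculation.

One sweep:
  u = (12 - (3)·-3.500) / (-6) = -3.750
  v = (-9 - (1)·-3.750) / (2) = -2.625

(-3.750, -2.625)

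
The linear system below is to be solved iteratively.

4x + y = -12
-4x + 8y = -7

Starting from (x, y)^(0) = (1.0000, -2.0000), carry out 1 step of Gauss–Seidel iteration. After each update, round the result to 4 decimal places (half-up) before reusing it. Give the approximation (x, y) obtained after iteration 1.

Iteration 1:
  x = (-12 - (1)·-2.0000) / (4) = -2.5000
  y = (-7 - (-4)·-2.5000) / (8) = -2.1250

(-2.5000, -2.1250)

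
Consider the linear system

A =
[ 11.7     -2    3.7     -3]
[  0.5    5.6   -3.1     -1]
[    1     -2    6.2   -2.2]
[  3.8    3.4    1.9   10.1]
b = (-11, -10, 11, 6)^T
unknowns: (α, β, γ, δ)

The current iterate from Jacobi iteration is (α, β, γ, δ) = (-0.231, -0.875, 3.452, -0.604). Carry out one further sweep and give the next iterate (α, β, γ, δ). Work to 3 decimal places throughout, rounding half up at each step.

One sweep:
  α = (-11 - (-2)·-0.875 - (3.7)·3.452 - (-3)·-0.604) / (11.7) = -2.336
  β = (-10 - (0.5)·-0.231 - (-3.1)·3.452 - (-1)·-0.604) / (5.6) = 0.038
  γ = (11 - (1)·-0.231 - (-2)·-0.875 - (-2.2)·-0.604) / (6.2) = 1.315
  δ = (6 - (3.8)·-0.231 - (3.4)·-0.875 - (1.9)·3.452) / (10.1) = 0.326

(-2.336, 0.038, 1.315, 0.326)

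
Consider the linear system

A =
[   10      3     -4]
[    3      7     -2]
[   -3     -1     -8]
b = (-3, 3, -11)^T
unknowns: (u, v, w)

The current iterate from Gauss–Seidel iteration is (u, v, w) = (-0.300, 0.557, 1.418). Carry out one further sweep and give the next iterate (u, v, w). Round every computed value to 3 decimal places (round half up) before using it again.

One sweep:
  u = (-3 - (3)·0.557 - (-4)·1.418) / (10) = 0.100
  v = (3 - (3)·0.100 - (-2)·1.418) / (7) = 0.791
  w = (-11 - (-3)·0.100 - (-1)·0.791) / (-8) = 1.239

(0.100, 0.791, 1.239)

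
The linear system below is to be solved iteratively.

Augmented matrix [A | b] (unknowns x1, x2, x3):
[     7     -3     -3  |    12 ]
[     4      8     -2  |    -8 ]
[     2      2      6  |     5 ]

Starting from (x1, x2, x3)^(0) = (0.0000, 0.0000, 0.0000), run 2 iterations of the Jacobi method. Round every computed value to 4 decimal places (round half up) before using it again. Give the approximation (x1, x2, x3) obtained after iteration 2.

Iteration 1:
  x1 = (12 - (-3)·0.0000 - (-3)·0.0000) / (7) = 1.7143
  x2 = (-8 - (4)·0.0000 - (-2)·0.0000) / (8) = -1.0000
  x3 = (5 - (2)·0.0000 - (2)·0.0000) / (6) = 0.8333
Iteration 2:
  x1 = (12 - (-3)·-1.0000 - (-3)·0.8333) / (7) = 1.6428
  x2 = (-8 - (4)·1.7143 - (-2)·0.8333) / (8) = -1.6488
  x3 = (5 - (2)·1.7143 - (2)·-1.0000) / (6) = 0.5952

(1.6428, -1.6488, 0.5952)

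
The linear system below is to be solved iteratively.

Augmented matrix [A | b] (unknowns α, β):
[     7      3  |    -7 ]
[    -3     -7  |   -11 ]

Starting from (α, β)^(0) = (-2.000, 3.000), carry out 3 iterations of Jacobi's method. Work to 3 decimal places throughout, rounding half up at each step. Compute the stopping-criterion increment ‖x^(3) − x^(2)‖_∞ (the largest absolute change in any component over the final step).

0.105

Iteration 1:
  α = (-7 - (3)·3.000) / (7) = -2.286
  β = (-11 - (-3)·-2.000) / (-7) = 2.429
Iteration 2:
  α = (-7 - (3)·2.429) / (7) = -2.041
  β = (-11 - (-3)·-2.286) / (-7) = 2.551
Iteration 3:
  α = (-7 - (3)·2.551) / (7) = -2.093
  β = (-11 - (-3)·-2.041) / (-7) = 2.446
Change: (-0.052, -0.105) → max |·| = 0.105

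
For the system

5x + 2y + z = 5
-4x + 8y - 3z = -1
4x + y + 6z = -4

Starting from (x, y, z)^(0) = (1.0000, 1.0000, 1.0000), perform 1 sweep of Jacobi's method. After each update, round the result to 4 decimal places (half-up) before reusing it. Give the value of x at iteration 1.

Iteration 1:
  x = (5 - (2)·1.0000 - (1)·1.0000) / (5) = 0.4000
  y = (-1 - (-4)·1.0000 - (-3)·1.0000) / (8) = 0.7500
  z = (-4 - (4)·1.0000 - (1)·1.0000) / (6) = -1.5000

0.4000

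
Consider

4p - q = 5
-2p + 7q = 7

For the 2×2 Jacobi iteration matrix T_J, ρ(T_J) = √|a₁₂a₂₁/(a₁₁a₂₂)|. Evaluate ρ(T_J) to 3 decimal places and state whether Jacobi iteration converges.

0.267

a₁₂a₂₁/(a₁₁a₂₂) = (-1)·(-2) / ((4)·(7)) = 0.071429
ρ = √|0.071429| = √0.071429 = 0.267
ρ < 1, so Jacobi converges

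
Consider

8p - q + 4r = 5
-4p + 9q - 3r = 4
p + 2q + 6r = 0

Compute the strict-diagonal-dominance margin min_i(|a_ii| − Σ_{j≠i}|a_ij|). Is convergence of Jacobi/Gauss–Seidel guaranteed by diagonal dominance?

2

row 1: |8| − (1+4) = 3
row 2: |9| − (4+3) = 2
row 3: |6| − (1+2) = 3
minimum over rows = 2 → strictly diagonally dominant (convergence guaranteed)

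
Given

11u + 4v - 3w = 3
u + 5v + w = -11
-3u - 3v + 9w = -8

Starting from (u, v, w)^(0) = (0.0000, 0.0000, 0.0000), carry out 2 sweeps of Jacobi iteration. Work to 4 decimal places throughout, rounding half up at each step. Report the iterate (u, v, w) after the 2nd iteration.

(0.8303, -2.0768, -1.5313)

Iteration 1:
  u = (3 - (4)·0.0000 - (-3)·0.0000) / (11) = 0.2727
  v = (-11 - (1)·0.0000 - (1)·0.0000) / (5) = -2.2000
  w = (-8 - (-3)·0.0000 - (-3)·0.0000) / (9) = -0.8889
Iteration 2:
  u = (3 - (4)·-2.2000 - (-3)·-0.8889) / (11) = 0.8303
  v = (-11 - (1)·0.2727 - (1)·-0.8889) / (5) = -2.0768
  w = (-8 - (-3)·0.2727 - (-3)·-2.2000) / (9) = -1.5313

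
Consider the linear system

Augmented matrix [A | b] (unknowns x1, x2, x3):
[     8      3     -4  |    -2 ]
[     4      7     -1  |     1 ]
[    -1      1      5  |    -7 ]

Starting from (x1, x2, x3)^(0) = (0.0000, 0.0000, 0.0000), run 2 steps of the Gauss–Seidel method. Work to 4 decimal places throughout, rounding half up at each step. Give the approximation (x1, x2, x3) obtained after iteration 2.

(-1.1107, 0.5622, -1.7346)

Iteration 1:
  x1 = (-2 - (3)·0.0000 - (-4)·0.0000) / (8) = -0.2500
  x2 = (1 - (4)·-0.2500 - (-1)·0.0000) / (7) = 0.2857
  x3 = (-7 - (-1)·-0.2500 - (1)·0.2857) / (5) = -1.5071
Iteration 2:
  x1 = (-2 - (3)·0.2857 - (-4)·-1.5071) / (8) = -1.1107
  x2 = (1 - (4)·-1.1107 - (-1)·-1.5071) / (7) = 0.5622
  x3 = (-7 - (-1)·-1.1107 - (1)·0.5622) / (5) = -1.7346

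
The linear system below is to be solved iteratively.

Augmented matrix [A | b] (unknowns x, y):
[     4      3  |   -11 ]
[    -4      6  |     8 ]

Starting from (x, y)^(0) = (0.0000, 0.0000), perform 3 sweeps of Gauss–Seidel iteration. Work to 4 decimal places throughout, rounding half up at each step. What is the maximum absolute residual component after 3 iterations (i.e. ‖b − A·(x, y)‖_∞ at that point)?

0.3750

Iteration 1:
  x = (-11 - (3)·0.0000) / (4) = -2.7500
  y = (8 - (-4)·-2.7500) / (6) = -0.5000
Iteration 2:
  x = (-11 - (3)·-0.5000) / (4) = -2.3750
  y = (8 - (-4)·-2.3750) / (6) = -0.2500
Iteration 3:
  x = (-11 - (3)·-0.2500) / (4) = -2.5625
  y = (8 - (-4)·-2.5625) / (6) = -0.3750
Residual b − A·x = (0.3750, 0.0000); ∞-norm = 0.3750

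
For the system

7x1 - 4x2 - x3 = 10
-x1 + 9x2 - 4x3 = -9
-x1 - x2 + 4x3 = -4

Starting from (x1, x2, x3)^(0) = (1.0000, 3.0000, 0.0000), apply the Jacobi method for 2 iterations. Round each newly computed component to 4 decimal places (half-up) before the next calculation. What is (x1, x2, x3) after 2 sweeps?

(0.9206, -0.6508, -0.4365)

Iteration 1:
  x1 = (10 - (-4)·3.0000 - (-1)·0.0000) / (7) = 3.1429
  x2 = (-9 - (-1)·1.0000 - (-4)·0.0000) / (9) = -0.8889
  x3 = (-4 - (-1)·1.0000 - (-1)·3.0000) / (4) = 0.0000
Iteration 2:
  x1 = (10 - (-4)·-0.8889 - (-1)·0.0000) / (7) = 0.9206
  x2 = (-9 - (-1)·3.1429 - (-4)·0.0000) / (9) = -0.6508
  x3 = (-4 - (-1)·3.1429 - (-1)·-0.8889) / (4) = -0.4365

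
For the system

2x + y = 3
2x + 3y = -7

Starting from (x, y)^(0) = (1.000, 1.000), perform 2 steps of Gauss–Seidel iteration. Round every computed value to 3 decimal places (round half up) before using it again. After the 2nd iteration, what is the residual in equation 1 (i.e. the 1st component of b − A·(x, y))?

1.333

Iteration 1:
  x = (3 - (1)·1.000) / (2) = 1.000
  y = (-7 - (2)·1.000) / (3) = -3.000
Iteration 2:
  x = (3 - (1)·-3.000) / (2) = 3.000
  y = (-7 - (2)·3.000) / (3) = -4.333
Residual b − A·x = (1.333, -0.001)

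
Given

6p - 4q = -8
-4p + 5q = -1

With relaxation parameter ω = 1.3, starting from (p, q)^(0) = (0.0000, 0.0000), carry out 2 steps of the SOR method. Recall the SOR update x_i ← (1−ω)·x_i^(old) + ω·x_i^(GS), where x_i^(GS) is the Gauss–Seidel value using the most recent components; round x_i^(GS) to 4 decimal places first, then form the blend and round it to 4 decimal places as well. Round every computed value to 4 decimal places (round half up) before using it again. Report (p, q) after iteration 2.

(-3.0009, -2.7621)

Iteration 1:
  p: GS value = (-8 - (-4)·0.0000) / (6) = -1.3333;  p ← (1−ω)·0.0000 + ω·-1.3333 = -1.7333
  q: GS value = (-1 - (-4)·-1.7333) / (5) = -1.5866;  q ← (1−ω)·0.0000 + ω·-1.5866 = -2.0626
Iteration 2:
  p: GS value = (-8 - (-4)·-2.0626) / (6) = -2.7084;  p ← (1−ω)·-1.7333 + ω·-2.7084 = -3.0009
  q: GS value = (-1 - (-4)·-3.0009) / (5) = -2.6007;  q ← (1−ω)·-2.0626 + ω·-2.6007 = -2.7621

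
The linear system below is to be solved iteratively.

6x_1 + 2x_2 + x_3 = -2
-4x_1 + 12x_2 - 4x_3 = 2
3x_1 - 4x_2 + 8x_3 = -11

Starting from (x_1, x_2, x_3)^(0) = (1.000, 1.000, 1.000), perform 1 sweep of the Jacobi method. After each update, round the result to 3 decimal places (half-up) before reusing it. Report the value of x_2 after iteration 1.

0.833

Iteration 1:
  x_1 = (-2 - (2)·1.000 - (1)·1.000) / (6) = -0.833
  x_2 = (2 - (-4)·1.000 - (-4)·1.000) / (12) = 0.833
  x_3 = (-11 - (3)·1.000 - (-4)·1.000) / (8) = -1.250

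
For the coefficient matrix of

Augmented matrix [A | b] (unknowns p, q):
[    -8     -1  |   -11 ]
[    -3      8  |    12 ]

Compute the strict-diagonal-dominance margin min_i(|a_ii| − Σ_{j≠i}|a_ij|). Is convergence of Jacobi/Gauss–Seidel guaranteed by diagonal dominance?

row 1: |-8| − (1) = 7
row 2: |8| − (3) = 5
minimum over rows = 5 → strictly diagonally dominant (convergence guaranteed)

5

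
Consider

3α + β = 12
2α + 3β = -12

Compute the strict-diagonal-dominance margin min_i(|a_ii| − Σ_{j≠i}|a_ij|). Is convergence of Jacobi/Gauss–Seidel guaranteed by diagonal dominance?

row 1: |3| − (1) = 2
row 2: |3| − (2) = 1
minimum over rows = 1 → strictly diagonally dominant (convergence guaranteed)

1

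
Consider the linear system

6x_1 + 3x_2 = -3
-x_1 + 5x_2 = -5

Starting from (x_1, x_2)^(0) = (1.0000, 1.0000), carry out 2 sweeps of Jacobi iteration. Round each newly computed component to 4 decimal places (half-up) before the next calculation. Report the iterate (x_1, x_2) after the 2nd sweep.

(-0.1000, -1.2000)

Iteration 1:
  x_1 = (-3 - (3)·1.0000) / (6) = -1.0000
  x_2 = (-5 - (-1)·1.0000) / (5) = -0.8000
Iteration 2:
  x_1 = (-3 - (3)·-0.8000) / (6) = -0.1000
  x_2 = (-5 - (-1)·-1.0000) / (5) = -1.2000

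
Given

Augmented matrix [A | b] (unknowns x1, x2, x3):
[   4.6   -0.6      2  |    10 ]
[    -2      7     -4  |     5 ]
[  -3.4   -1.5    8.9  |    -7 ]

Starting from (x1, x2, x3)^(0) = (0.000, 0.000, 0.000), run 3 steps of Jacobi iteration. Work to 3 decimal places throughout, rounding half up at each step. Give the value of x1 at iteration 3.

Iteration 1:
  x1 = (10 - (-0.6)·0.000 - (2)·0.000) / (4.6) = 2.174
  x2 = (5 - (-2)·0.000 - (-4)·0.000) / (7) = 0.714
  x3 = (-7 - (-3.4)·0.000 - (-1.5)·0.000) / (8.9) = -0.787
Iteration 2:
  x1 = (10 - (-0.6)·0.714 - (2)·-0.787) / (4.6) = 2.609
  x2 = (5 - (-2)·2.174 - (-4)·-0.787) / (7) = 0.886
  x3 = (-7 - (-3.4)·2.174 - (-1.5)·0.714) / (8.9) = 0.164
Iteration 3:
  x1 = (10 - (-0.6)·0.886 - (2)·0.164) / (4.6) = 2.218
  x2 = (5 - (-2)·2.609 - (-4)·0.164) / (7) = 1.553
  x3 = (-7 - (-3.4)·2.609 - (-1.5)·0.886) / (8.9) = 0.360

2.218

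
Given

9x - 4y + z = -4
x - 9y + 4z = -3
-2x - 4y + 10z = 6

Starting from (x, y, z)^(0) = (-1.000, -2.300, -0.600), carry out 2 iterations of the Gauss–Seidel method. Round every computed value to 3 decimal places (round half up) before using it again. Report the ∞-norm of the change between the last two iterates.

Iteration 1:
  x = (-4 - (-4)·-2.300 - (1)·-0.600) / (9) = -1.400
  y = (-3 - (1)·-1.400 - (4)·-0.600) / (-9) = -0.089
  z = (6 - (-2)·-1.400 - (-4)·-0.089) / (10) = 0.284
Iteration 2:
  x = (-4 - (-4)·-0.089 - (1)·0.284) / (9) = -0.516
  y = (-3 - (1)·-0.516 - (4)·0.284) / (-9) = 0.402
  z = (6 - (-2)·-0.516 - (-4)·0.402) / (10) = 0.658
Change: (0.884, 0.491, 0.374) → max |·| = 0.884

0.884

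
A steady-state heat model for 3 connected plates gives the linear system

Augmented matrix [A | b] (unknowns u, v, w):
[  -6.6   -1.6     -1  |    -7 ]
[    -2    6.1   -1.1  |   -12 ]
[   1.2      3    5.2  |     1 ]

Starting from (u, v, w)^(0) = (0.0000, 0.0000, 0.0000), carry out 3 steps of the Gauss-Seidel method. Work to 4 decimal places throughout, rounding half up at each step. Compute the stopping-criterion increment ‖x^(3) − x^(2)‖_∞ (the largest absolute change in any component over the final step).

Iteration 1:
  u = (-7 - (-1.6)·0.0000 - (-1)·0.0000) / (-6.6) = 1.0606
  v = (-12 - (-2)·1.0606 - (-1.1)·0.0000) / (6.1) = -1.6195
  w = (1 - (1.2)·1.0606 - (3)·-1.6195) / (5.2) = 0.8819
Iteration 2:
  u = (-7 - (-1.6)·-1.6195 - (-1)·0.8819) / (-6.6) = 1.3196
  v = (-12 - (-2)·1.3196 - (-1.1)·0.8819) / (6.1) = -1.3755
  w = (1 - (1.2)·1.3196 - (3)·-1.3755) / (5.2) = 0.6813
Iteration 3:
  u = (-7 - (-1.6)·-1.3755 - (-1)·0.6813) / (-6.6) = 1.2908
  v = (-12 - (-2)·1.2908 - (-1.1)·0.6813) / (6.1) = -1.4211
  w = (1 - (1.2)·1.2908 - (3)·-1.4211) / (5.2) = 0.7143
Change: (-0.0288, -0.0456, 0.0330) → max |·| = 0.0456

0.0456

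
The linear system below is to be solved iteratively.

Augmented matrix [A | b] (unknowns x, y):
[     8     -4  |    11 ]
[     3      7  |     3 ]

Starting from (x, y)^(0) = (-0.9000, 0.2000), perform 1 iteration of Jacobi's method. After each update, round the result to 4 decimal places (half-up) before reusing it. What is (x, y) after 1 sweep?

Iteration 1:
  x = (11 - (-4)·0.2000) / (8) = 1.4750
  y = (3 - (3)·-0.9000) / (7) = 0.8143

(1.4750, 0.8143)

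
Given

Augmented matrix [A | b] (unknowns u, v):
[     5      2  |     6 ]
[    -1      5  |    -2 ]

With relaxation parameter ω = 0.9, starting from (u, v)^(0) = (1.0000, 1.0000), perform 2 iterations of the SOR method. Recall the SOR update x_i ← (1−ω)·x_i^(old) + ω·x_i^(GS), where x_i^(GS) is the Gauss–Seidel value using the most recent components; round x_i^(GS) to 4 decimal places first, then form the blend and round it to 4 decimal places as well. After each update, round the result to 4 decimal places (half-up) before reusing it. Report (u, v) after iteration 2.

(1.2025, -0.1548)

Iteration 1:
  u: GS value = (6 - (2)·1.0000) / (5) = 0.8000;  u ← (1−ω)·1.0000 + ω·0.8000 = 0.8200
  v: GS value = (-2 - (-1)·0.8200) / (5) = -0.2360;  v ← (1−ω)·1.0000 + ω·-0.2360 = -0.1124
Iteration 2:
  u: GS value = (6 - (2)·-0.1124) / (5) = 1.2450;  u ← (1−ω)·0.8200 + ω·1.2450 = 1.2025
  v: GS value = (-2 - (-1)·1.2025) / (5) = -0.1595;  v ← (1−ω)·-0.1124 + ω·-0.1595 = -0.1548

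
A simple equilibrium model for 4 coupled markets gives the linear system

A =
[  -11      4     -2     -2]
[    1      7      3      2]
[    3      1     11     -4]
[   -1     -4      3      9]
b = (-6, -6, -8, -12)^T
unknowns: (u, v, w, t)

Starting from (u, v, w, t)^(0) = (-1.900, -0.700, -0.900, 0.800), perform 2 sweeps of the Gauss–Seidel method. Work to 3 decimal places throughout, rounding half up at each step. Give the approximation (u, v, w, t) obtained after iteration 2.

(0.626, -0.330, -1.406, -0.942)

Iteration 1:
  u = (-6 - (4)·-0.700 - (-2)·-0.900 - (-2)·0.800) / (-11) = 0.309
  v = (-6 - (1)·0.309 - (3)·-0.900 - (2)·0.800) / (7) = -0.744
  w = (-8 - (3)·0.309 - (1)·-0.744 - (-4)·0.800) / (11) = -0.453
  t = (-12 - (-1)·0.309 - (-4)·-0.744 - (3)·-0.453) / (9) = -1.479
Iteration 2:
  u = (-6 - (4)·-0.744 - (-2)·-0.453 - (-2)·-1.479) / (-11) = 0.626
  v = (-6 - (1)·0.626 - (3)·-0.453 - (2)·-1.479) / (7) = -0.330
  w = (-8 - (3)·0.626 - (1)·-0.330 - (-4)·-1.479) / (11) = -1.406
  t = (-12 - (-1)·0.626 - (-4)·-0.330 - (3)·-1.406) / (9) = -0.942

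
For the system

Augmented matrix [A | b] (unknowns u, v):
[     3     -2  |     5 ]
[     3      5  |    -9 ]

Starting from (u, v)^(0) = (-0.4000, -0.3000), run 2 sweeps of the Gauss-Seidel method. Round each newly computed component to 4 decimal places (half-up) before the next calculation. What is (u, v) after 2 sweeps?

Iteration 1:
  u = (5 - (-2)·-0.3000) / (3) = 1.4667
  v = (-9 - (3)·1.4667) / (5) = -2.6800
Iteration 2:
  u = (5 - (-2)·-2.6800) / (3) = -0.1200
  v = (-9 - (3)·-0.1200) / (5) = -1.7280

(-0.1200, -1.7280)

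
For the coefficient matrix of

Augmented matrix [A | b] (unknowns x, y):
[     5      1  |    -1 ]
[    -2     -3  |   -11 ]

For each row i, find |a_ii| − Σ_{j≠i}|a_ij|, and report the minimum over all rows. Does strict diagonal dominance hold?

1

row 1: |5| − (1) = 4
row 2: |-3| − (2) = 1
minimum over rows = 1 → strictly diagonally dominant (convergence guaranteed)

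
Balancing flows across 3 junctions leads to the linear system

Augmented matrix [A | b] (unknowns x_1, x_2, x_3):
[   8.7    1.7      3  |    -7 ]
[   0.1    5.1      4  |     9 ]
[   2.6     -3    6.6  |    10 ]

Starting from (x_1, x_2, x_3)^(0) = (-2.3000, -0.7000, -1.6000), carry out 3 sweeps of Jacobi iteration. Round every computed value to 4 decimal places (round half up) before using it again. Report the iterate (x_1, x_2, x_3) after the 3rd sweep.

(-1.8462, -0.5103, 2.4071)

Iteration 1:
  x_1 = (-7 - (1.7)·-0.7000 - (3)·-1.6000) / (8.7) = -0.1161
  x_2 = (9 - (0.1)·-2.3000 - (4)·-1.6000) / (5.1) = 3.0647
  x_3 = (10 - (2.6)·-2.3000 - (-3)·-0.7000) / (6.6) = 2.1030
Iteration 2:
  x_1 = (-7 - (1.7)·3.0647 - (3)·2.1030) / (8.7) = -2.1286
  x_2 = (9 - (0.1)·-0.1161 - (4)·2.1030) / (5.1) = 0.1176
  x_3 = (10 - (2.6)·-0.1161 - (-3)·3.0647) / (6.6) = 2.9539
Iteration 3:
  x_1 = (-7 - (1.7)·0.1176 - (3)·2.9539) / (8.7) = -1.8462
  x_2 = (9 - (0.1)·-2.1286 - (4)·2.9539) / (5.1) = -0.5103
  x_3 = (10 - (2.6)·-2.1286 - (-3)·0.1176) / (6.6) = 2.4071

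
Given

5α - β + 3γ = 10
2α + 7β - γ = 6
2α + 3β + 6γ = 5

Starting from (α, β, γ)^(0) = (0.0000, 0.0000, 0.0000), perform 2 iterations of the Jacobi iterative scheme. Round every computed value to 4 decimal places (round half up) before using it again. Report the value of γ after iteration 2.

Iteration 1:
  α = (10 - (-1)·0.0000 - (3)·0.0000) / (5) = 2.0000
  β = (6 - (2)·0.0000 - (-1)·0.0000) / (7) = 0.8571
  γ = (5 - (2)·0.0000 - (3)·0.0000) / (6) = 0.8333
Iteration 2:
  α = (10 - (-1)·0.8571 - (3)·0.8333) / (5) = 1.6714
  β = (6 - (2)·2.0000 - (-1)·0.8333) / (7) = 0.4048
  γ = (5 - (2)·2.0000 - (3)·0.8571) / (6) = -0.2619

-0.2619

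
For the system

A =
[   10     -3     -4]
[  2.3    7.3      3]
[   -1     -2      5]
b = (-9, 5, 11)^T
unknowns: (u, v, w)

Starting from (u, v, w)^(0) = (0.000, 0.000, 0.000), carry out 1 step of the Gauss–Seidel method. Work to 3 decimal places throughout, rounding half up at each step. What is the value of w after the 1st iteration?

Iteration 1:
  u = (-9 - (-3)·0.000 - (-4)·0.000) / (10) = -0.900
  v = (5 - (2.3)·-0.900 - (3)·0.000) / (7.3) = 0.968
  w = (11 - (-1)·-0.900 - (-2)·0.968) / (5) = 2.407

2.407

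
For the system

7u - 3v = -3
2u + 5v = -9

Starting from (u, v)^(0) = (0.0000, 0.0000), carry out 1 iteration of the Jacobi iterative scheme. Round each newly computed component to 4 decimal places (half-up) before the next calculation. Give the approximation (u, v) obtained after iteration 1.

(-0.4286, -1.8000)

Iteration 1:
  u = (-3 - (-3)·0.0000) / (7) = -0.4286
  v = (-9 - (2)·0.0000) / (5) = -1.8000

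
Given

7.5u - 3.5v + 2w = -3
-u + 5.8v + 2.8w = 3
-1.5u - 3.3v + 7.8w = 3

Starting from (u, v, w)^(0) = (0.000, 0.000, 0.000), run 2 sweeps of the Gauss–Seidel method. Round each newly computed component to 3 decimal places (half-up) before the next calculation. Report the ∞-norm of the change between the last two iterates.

Iteration 1:
  u = (-3 - (-3.5)·0.000 - (2)·0.000) / (7.5) = -0.400
  v = (3 - (-1)·-0.400 - (2.8)·0.000) / (5.8) = 0.448
  w = (3 - (-1.5)·-0.400 - (-3.3)·0.448) / (7.8) = 0.497
Iteration 2:
  u = (-3 - (-3.5)·0.448 - (2)·0.497) / (7.5) = -0.323
  v = (3 - (-1)·-0.323 - (2.8)·0.497) / (5.8) = 0.222
  w = (3 - (-1.5)·-0.323 - (-3.3)·0.222) / (7.8) = 0.416
Change: (0.077, -0.226, -0.081) → max |·| = 0.226

0.226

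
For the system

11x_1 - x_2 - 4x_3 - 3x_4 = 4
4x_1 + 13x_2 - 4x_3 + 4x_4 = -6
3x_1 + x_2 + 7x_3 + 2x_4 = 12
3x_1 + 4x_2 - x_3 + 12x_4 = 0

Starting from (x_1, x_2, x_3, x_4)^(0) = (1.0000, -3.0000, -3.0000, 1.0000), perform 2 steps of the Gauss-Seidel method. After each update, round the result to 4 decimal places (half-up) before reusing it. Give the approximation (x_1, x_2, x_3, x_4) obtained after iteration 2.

(1.1667, -0.4770, 1.0442, -0.0457)

Iteration 1:
  x_1 = (4 - (-1)·-3.0000 - (-4)·-3.0000 - (-3)·1.0000) / (11) = -0.7273
  x_2 = (-6 - (4)·-0.7273 - (-4)·-3.0000 - (4)·1.0000) / (13) = -1.4685
  x_3 = (12 - (3)·-0.7273 - (1)·-1.4685 - (2)·1.0000) / (7) = 1.9501
  x_4 = (0 - (3)·-0.7273 - (4)·-1.4685 - (-1)·1.9501) / (12) = 0.8338
Iteration 2:
  x_1 = (4 - (-1)·-1.4685 - (-4)·1.9501 - (-3)·0.8338) / (11) = 1.1667
  x_2 = (-6 - (4)·1.1667 - (-4)·1.9501 - (4)·0.8338) / (13) = -0.4770
  x_3 = (12 - (3)·1.1667 - (1)·-0.4770 - (2)·0.8338) / (7) = 1.0442
  x_4 = (0 - (3)·1.1667 - (4)·-0.4770 - (-1)·1.0442) / (12) = -0.0457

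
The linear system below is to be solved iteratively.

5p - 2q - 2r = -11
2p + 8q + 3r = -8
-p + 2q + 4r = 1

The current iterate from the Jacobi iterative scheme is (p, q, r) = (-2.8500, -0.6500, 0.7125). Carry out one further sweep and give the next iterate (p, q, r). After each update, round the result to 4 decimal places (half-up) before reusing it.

(-2.1750, -0.5547, -0.1375)

One sweep:
  p = (-11 - (-2)·-0.6500 - (-2)·0.7125) / (5) = -2.1750
  q = (-8 - (2)·-2.8500 - (3)·0.7125) / (8) = -0.5547
  r = (1 - (-1)·-2.8500 - (2)·-0.6500) / (4) = -0.1375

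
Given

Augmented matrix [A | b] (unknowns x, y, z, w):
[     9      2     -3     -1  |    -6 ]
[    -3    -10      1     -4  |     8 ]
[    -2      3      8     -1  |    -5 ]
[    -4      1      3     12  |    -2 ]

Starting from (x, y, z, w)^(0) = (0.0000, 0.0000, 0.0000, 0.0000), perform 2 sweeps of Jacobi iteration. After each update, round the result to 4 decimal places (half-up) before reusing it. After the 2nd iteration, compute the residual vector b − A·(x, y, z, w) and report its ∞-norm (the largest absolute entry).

Iteration 1:
  x = (-6 - (2)·0.0000 - (-3)·0.0000 - (-1)·0.0000) / (9) = -0.6667
  y = (8 - (-3)·0.0000 - (1)·0.0000 - (-4)·0.0000) / (-10) = -0.8000
  z = (-5 - (-2)·0.0000 - (3)·0.0000 - (-1)·0.0000) / (8) = -0.6250
  w = (-2 - (-4)·0.0000 - (1)·0.0000 - (3)·0.0000) / (12) = -0.1667
Iteration 2:
  x = (-6 - (2)·-0.8000 - (-3)·-0.6250 - (-1)·-0.1667) / (9) = -0.7157
  y = (8 - (-3)·-0.6667 - (1)·-0.6250 - (-4)·-0.1667) / (-10) = -0.5958
  z = (-5 - (-2)·-0.6667 - (3)·-0.8000 - (-1)·-0.1667) / (8) = -0.5125
  w = (-2 - (-4)·-0.6667 - (1)·-0.8000 - (3)·-0.6250) / (12) = -0.1660
Residual b − A·x = (-0.0706, -0.2566, -0.7100, -0.7375); ∞-norm = 0.7375

0.7375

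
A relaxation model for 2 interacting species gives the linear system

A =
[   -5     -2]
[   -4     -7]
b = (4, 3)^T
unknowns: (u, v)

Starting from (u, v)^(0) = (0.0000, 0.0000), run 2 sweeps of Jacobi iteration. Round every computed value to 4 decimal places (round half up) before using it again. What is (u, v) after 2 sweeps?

Iteration 1:
  u = (4 - (-2)·0.0000) / (-5) = -0.8000
  v = (3 - (-4)·0.0000) / (-7) = -0.4286
Iteration 2:
  u = (4 - (-2)·-0.4286) / (-5) = -0.6286
  v = (3 - (-4)·-0.8000) / (-7) = 0.0286

(-0.6286, 0.0286)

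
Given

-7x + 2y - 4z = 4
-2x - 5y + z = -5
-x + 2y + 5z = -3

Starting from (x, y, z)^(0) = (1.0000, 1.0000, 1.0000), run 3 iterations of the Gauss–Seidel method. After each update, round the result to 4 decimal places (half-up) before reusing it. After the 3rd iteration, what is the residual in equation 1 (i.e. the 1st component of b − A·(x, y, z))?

-2.1712

Iteration 1:
  x = (4 - (2)·1.0000 - (-4)·1.0000) / (-7) = -0.8571
  y = (-5 - (-2)·-0.8571 - (1)·1.0000) / (-5) = 1.5428
  z = (-3 - (-1)·-0.8571 - (2)·1.5428) / (5) = -1.3885
Iteration 2:
  x = (4 - (2)·1.5428 - (-4)·-1.3885) / (-7) = 0.6628
  y = (-5 - (-2)·0.6628 - (1)·-1.3885) / (-5) = 0.4572
  z = (-3 - (-1)·0.6628 - (2)·0.4572) / (5) = -0.6503
Iteration 3:
  x = (4 - (2)·0.4572 - (-4)·-0.6503) / (-7) = -0.0692
  y = (-5 - (-2)·-0.0692 - (1)·-0.6503) / (-5) = 0.8976
  z = (-3 - (-1)·-0.0692 - (2)·0.8976) / (5) = -0.9729
Residual b − A·x = (-2.1712, 0.3225, 0.0001)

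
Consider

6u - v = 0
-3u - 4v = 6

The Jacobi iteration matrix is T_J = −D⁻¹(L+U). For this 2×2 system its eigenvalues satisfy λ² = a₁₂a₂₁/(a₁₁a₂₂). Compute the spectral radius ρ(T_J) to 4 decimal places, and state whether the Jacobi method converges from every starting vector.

a₁₂a₂₁/(a₁₁a₂₂) = (-1)·(-3) / ((6)·(-4)) = -0.125000
ρ = √|-0.125000| = √0.125000 = 0.3536
ρ < 1, so Jacobi converges

0.3536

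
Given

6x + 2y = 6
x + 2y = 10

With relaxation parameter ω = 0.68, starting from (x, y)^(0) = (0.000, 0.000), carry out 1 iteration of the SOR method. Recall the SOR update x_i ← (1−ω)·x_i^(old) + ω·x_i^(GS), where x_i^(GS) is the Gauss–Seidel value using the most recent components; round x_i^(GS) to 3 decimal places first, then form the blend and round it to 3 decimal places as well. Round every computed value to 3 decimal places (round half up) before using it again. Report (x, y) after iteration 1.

(0.680, 3.169)

Iteration 1:
  x: GS value = (6 - (2)·0.000) / (6) = 1.000;  x ← (1−ω)·0.000 + ω·1.000 = 0.680
  y: GS value = (10 - (1)·0.680) / (2) = 4.660;  y ← (1−ω)·0.000 + ω·4.660 = 3.169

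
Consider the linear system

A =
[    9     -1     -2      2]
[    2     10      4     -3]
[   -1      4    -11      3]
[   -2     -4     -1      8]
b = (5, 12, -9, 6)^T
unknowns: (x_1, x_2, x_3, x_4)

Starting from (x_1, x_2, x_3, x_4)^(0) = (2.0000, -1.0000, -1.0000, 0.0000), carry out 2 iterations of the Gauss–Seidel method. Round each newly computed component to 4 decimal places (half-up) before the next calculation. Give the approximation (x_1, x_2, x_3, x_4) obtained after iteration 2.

Iteration 1:
  x_1 = (5 - (-1)·-1.0000 - (-2)·-1.0000 - (2)·0.0000) / (9) = 0.2222
  x_2 = (12 - (2)·0.2222 - (4)·-1.0000 - (-3)·0.0000) / (10) = 1.5556
  x_3 = (-9 - (-1)·0.2222 - (4)·1.5556 - (3)·0.0000) / (-11) = 1.3637
  x_4 = (6 - (-2)·0.2222 - (-4)·1.5556 - (-1)·1.3637) / (8) = 1.7538
Iteration 2:
  x_1 = (5 - (-1)·1.5556 - (-2)·1.3637 - (2)·1.7538) / (9) = 0.6417
  x_2 = (12 - (2)·0.6417 - (4)·1.3637 - (-3)·1.7538) / (10) = 1.0523
  x_3 = (-9 - (-1)·0.6417 - (4)·1.0523 - (3)·1.7538) / (-11) = 1.6208
  x_4 = (6 - (-2)·0.6417 - (-4)·1.0523 - (-1)·1.6208) / (8) = 1.6392

(0.6417, 1.0523, 1.6208, 1.6392)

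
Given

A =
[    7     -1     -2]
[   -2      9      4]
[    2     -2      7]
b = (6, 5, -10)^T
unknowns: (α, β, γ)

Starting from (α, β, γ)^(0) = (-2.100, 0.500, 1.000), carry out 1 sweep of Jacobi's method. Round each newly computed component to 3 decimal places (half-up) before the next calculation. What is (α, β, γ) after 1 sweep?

Iteration 1:
  α = (6 - (-1)·0.500 - (-2)·1.000) / (7) = 1.214
  β = (5 - (-2)·-2.100 - (4)·1.000) / (9) = -0.356
  γ = (-10 - (2)·-2.100 - (-2)·0.500) / (7) = -0.686

(1.214, -0.356, -0.686)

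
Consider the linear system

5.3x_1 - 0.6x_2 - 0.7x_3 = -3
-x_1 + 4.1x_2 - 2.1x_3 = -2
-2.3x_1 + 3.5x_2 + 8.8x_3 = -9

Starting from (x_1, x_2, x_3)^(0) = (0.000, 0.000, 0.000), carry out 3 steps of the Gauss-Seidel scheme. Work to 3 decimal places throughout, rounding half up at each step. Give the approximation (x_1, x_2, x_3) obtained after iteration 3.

(-0.797, -1.075, -0.803)

Iteration 1:
  x_1 = (-3 - (-0.6)·0.000 - (-0.7)·0.000) / (5.3) = -0.566
  x_2 = (-2 - (-1)·-0.566 - (-2.1)·0.000) / (4.1) = -0.626
  x_3 = (-9 - (-2.3)·-0.566 - (3.5)·-0.626) / (8.8) = -0.922
Iteration 2:
  x_1 = (-3 - (-0.6)·-0.626 - (-0.7)·-0.922) / (5.3) = -0.759
  x_2 = (-2 - (-1)·-0.759 - (-2.1)·-0.922) / (4.1) = -1.145
  x_3 = (-9 - (-2.3)·-0.759 - (3.5)·-1.145) / (8.8) = -0.766
Iteration 3:
  x_1 = (-3 - (-0.6)·-1.145 - (-0.7)·-0.766) / (5.3) = -0.797
  x_2 = (-2 - (-1)·-0.797 - (-2.1)·-0.766) / (4.1) = -1.075
  x_3 = (-9 - (-2.3)·-0.797 - (3.5)·-1.075) / (8.8) = -0.803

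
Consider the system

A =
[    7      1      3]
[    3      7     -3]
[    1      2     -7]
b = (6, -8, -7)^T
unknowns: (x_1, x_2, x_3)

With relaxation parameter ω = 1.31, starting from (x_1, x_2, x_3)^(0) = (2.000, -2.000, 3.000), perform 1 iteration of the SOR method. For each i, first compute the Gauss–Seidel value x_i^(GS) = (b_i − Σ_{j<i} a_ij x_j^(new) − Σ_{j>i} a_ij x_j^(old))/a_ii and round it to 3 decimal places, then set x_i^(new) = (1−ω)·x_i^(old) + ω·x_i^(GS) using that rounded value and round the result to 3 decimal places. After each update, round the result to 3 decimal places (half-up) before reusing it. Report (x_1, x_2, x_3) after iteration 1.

(-0.807, 1.261, 0.701)

Iteration 1:
  x_1: GS value = (6 - (1)·-2.000 - (3)·3.000) / (7) = -0.143;  x_1 ← (1−ω)·2.000 + ω·-0.143 = -0.807
  x_2: GS value = (-8 - (3)·-0.807 - (-3)·3.000) / (7) = 0.489;  x_2 ← (1−ω)·-2.000 + ω·0.489 = 1.261
  x_3: GS value = (-7 - (1)·-0.807 - (2)·1.261) / (-7) = 1.245;  x_3 ← (1−ω)·3.000 + ω·1.245 = 0.701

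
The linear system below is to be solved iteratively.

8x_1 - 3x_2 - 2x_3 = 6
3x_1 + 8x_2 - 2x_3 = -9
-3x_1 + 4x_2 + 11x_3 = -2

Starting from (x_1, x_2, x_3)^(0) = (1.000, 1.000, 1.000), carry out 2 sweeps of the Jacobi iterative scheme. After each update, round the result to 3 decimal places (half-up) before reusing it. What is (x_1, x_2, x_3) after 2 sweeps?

Iteration 1:
  x_1 = (6 - (-3)·1.000 - (-2)·1.000) / (8) = 1.375
  x_2 = (-9 - (3)·1.000 - (-2)·1.000) / (8) = -1.250
  x_3 = (-2 - (-3)·1.000 - (4)·1.000) / (11) = -0.273
Iteration 2:
  x_1 = (6 - (-3)·-1.250 - (-2)·-0.273) / (8) = 0.213
  x_2 = (-9 - (3)·1.375 - (-2)·-0.273) / (8) = -1.709
  x_3 = (-2 - (-3)·1.375 - (4)·-1.250) / (11) = 0.648

(0.213, -1.709, 0.648)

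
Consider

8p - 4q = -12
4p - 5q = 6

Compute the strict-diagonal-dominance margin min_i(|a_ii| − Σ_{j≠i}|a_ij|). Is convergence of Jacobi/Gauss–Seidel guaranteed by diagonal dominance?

row 1: |8| − (4) = 4
row 2: |-5| − (4) = 1
minimum over rows = 1 → strictly diagonally dominant (convergence guaranteed)

1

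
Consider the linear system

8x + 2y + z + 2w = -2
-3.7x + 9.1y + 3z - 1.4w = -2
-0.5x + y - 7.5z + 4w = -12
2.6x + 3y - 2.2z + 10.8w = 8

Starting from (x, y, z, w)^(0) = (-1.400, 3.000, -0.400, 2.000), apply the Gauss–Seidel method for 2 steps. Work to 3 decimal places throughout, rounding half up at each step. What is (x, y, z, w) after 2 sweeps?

(-0.933, -1.225, 2.430, 1.801)

Iteration 1:
  x = (-2 - (2)·3.000 - (1)·-0.400 - (2)·2.000) / (8) = -1.450
  y = (-2 - (-3.7)·-1.450 - (3)·-0.400 - (-1.4)·2.000) / (9.1) = -0.370
  z = (-12 - (-0.5)·-1.450 - (1)·-0.370 - (4)·2.000) / (-7.5) = 2.714
  w = (8 - (2.6)·-1.450 - (3)·-0.370 - (-2.2)·2.714) / (10.8) = 1.745
Iteration 2:
  x = (-2 - (2)·-0.370 - (1)·2.714 - (2)·1.745) / (8) = -0.933
  y = (-2 - (-3.7)·-0.933 - (3)·2.714 - (-1.4)·1.745) / (9.1) = -1.225
  z = (-12 - (-0.5)·-0.933 - (1)·-1.225 - (4)·1.745) / (-7.5) = 2.430
  w = (8 - (2.6)·-0.933 - (3)·-1.225 - (-2.2)·2.430) / (10.8) = 1.801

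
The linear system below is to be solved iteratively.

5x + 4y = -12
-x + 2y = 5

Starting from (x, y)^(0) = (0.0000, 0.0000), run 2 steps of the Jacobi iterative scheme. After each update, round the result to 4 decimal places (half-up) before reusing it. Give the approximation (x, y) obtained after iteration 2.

(-4.4000, 1.3000)

Iteration 1:
  x = (-12 - (4)·0.0000) / (5) = -2.4000
  y = (5 - (-1)·0.0000) / (2) = 2.5000
Iteration 2:
  x = (-12 - (4)·2.5000) / (5) = -4.4000
  y = (5 - (-1)·-2.4000) / (2) = 1.3000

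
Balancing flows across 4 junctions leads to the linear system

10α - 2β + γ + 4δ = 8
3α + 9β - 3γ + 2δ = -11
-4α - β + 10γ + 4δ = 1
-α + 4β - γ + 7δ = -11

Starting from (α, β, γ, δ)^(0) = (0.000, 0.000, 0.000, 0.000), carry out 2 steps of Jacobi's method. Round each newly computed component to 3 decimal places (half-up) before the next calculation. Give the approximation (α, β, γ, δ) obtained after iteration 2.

Iteration 1:
  α = (8 - (-2)·0.000 - (1)·0.000 - (4)·0.000) / (10) = 0.800
  β = (-11 - (3)·0.000 - (-3)·0.000 - (2)·0.000) / (9) = -1.222
  γ = (1 - (-4)·0.000 - (-1)·0.000 - (4)·0.000) / (10) = 0.100
  δ = (-11 - (-1)·0.000 - (4)·0.000 - (-1)·0.000) / (7) = -1.571
Iteration 2:
  α = (8 - (-2)·-1.222 - (1)·0.100 - (4)·-1.571) / (10) = 1.174
  β = (-11 - (3)·0.800 - (-3)·0.100 - (2)·-1.571) / (9) = -1.106
  γ = (1 - (-4)·0.800 - (-1)·-1.222 - (4)·-1.571) / (10) = 0.926
  δ = (-11 - (-1)·0.800 - (4)·-1.222 - (-1)·0.100) / (7) = -0.745

(1.174, -1.106, 0.926, -0.745)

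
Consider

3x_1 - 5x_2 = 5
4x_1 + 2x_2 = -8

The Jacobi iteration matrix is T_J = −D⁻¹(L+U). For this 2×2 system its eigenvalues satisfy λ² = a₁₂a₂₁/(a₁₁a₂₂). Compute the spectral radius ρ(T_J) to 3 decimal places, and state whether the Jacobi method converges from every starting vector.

a₁₂a₂₁/(a₁₁a₂₂) = (-5)·(4) / ((3)·(2)) = -3.333333
ρ = √|-3.333333| = √3.333333 = 1.826
ρ > 1, so Jacobi diverges

1.826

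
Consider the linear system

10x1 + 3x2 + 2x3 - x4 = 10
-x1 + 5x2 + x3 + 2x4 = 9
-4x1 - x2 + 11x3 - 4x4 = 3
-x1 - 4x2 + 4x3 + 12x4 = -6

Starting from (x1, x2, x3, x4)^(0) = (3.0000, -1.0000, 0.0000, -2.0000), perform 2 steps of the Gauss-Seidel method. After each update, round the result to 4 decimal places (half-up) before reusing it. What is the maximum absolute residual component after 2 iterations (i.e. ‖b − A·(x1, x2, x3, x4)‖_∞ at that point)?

Iteration 1:
  x1 = (10 - (3)·-1.0000 - (2)·0.0000 - (-1)·-2.0000) / (10) = 1.1000
  x2 = (9 - (-1)·1.1000 - (1)·0.0000 - (2)·-2.0000) / (5) = 2.8200
  x3 = (3 - (-4)·1.1000 - (-1)·2.8200 - (-4)·-2.0000) / (11) = 0.2018
  x4 = (-6 - (-1)·1.1000 - (-4)·2.8200 - (4)·0.2018) / (12) = 0.4644
Iteration 2:
  x1 = (10 - (3)·2.8200 - (2)·0.2018 - (-1)·0.4644) / (10) = 0.1601
  x2 = (9 - (-1)·0.1601 - (1)·0.2018 - (2)·0.4644) / (5) = 1.6059
  x3 = (3 - (-4)·0.1601 - (-1)·1.6059 - (-4)·0.4644) / (11) = 0.6458
  x4 = (-6 - (-1)·0.1601 - (-4)·1.6059 - (4)·0.6458) / (12) = -0.1666
Residual b − A·x = (2.1231, 0.8180, -2.5239, -0.0003); ∞-norm = 2.5239

2.5239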